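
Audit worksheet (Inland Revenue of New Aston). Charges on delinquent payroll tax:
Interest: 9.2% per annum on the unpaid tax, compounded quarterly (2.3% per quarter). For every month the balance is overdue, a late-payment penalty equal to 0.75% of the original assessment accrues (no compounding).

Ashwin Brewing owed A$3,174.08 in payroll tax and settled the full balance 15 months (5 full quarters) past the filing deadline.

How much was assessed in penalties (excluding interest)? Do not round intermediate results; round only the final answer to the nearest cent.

Late-payment penalty = 0.75% × A$3,174.08 × 15 mo = A$357.08…

A$357.08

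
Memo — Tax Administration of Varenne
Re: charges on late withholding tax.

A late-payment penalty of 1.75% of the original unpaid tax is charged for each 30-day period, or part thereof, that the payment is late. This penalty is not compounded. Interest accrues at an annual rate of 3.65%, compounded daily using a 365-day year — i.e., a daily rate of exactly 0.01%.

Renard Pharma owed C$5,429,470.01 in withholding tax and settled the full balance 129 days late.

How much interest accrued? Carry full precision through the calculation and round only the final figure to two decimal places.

Interest: C$5,429,470.01 × ((1 + 0.0001)^129 − 1) = C$5,429,470.01 × 0.01298291… = C$70,490.3238…

C$70,490.32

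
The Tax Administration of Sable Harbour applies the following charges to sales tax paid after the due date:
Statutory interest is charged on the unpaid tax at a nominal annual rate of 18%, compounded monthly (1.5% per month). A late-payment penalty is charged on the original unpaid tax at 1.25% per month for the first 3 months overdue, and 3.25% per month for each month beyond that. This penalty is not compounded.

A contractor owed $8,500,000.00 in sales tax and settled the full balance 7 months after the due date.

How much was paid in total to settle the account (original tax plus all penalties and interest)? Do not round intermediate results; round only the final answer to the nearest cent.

Penalty, months 1–3: 3 × 1.25% × $8,500,000.00 = $318,750.00
Penalty, months 4–7: 4 × 3.25% × $8,500,000.00 = $1,105,000.00
Interest: $8,500,000.00 × ((1 + 0.015)^7 − 1) = $8,500,000.00 × 0.1098449… = $933,681.7597…
Total = $8,500,000.00 + $1,423,750.0000 + $933,681.7597… = $10,857,431.76

$10,857,431.76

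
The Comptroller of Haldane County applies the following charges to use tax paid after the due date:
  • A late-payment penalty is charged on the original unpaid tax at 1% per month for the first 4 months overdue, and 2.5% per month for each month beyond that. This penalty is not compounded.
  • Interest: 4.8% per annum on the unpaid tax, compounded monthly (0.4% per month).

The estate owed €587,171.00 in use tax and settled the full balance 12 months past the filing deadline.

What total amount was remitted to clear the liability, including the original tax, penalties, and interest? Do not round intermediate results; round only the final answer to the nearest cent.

€756,904.64

Penalty, months 1–4: 4 × 1% × €587,171.00 = €23,486.84
Penalty, months 5–12: 8 × 2.5% × €587,171.00 = €117,434.20
Interest: €587,171.00 × ((1 + 0.004)^12 − 1) = €587,171.00 × 0.0490702… = €28,812.6028…
Total = €587,171.00 + €140,921.0400 + €28,812.6028… = €756,904.64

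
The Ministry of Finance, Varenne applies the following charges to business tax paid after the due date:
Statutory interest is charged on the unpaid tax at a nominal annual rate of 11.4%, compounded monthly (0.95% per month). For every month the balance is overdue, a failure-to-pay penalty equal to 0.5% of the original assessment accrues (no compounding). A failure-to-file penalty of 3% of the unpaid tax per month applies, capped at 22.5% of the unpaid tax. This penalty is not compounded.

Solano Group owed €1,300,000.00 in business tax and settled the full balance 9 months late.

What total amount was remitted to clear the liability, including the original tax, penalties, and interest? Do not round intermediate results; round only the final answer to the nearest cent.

Failure-to-file: 9 × 3% × €1,300,000.00 = €351,000.00, capped at 22.5% × €1,300,000.00 = €292,500.00
Failure-to-pay penalty: 9 × 0.5% × €1,300,000.00 = €58,500.00
Interest: €1,300,000.00 × ((1 + 0.0095)^9 − 1) = €1,300,000.00 × 0.0888221… = €115,468.6723…
Total = €1,300,000.00 + €351,000.0000 + €115,468.6723… = €1,766,468.67

€1,766,468.67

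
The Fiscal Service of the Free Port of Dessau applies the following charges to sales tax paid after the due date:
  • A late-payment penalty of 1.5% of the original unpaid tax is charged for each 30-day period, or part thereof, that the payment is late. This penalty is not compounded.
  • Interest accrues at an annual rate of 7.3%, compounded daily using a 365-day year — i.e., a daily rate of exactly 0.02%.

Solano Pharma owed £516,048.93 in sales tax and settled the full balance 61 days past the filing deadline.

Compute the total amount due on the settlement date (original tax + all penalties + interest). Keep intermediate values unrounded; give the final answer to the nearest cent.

£545,604.85

Penalty periods: ⌈61/30⌉ = 3; penalty = 3 × 1.5% × £516,048.93 = £23,222.20…
Interest: £516,048.93 × ((1 + 0.0002)^61 − 1) = £516,048.93 × 0.01227349… = £6,333.7207…
Total = £516,048.93 + £23,222.2019… + £6,333.7207… = £545,604.85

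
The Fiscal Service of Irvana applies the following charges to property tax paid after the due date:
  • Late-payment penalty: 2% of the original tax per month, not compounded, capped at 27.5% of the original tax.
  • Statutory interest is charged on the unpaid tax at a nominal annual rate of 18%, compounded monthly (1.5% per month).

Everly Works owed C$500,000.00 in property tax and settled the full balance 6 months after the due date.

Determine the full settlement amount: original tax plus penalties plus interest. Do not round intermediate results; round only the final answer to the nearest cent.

Penalty: 6 × 2% × C$500,000.00 = C$60,000.00 (below the 27.5% cap of C$137,500.00)
Interest: C$500,000.00 × ((1 + 0.015)^6 − 1) = C$500,000.00 × 0.0934433… = C$46,721.6320…
Total = C$500,000.00 + C$60,000.0000 + C$46,721.6320… = C$606,721.63

C$606,721.63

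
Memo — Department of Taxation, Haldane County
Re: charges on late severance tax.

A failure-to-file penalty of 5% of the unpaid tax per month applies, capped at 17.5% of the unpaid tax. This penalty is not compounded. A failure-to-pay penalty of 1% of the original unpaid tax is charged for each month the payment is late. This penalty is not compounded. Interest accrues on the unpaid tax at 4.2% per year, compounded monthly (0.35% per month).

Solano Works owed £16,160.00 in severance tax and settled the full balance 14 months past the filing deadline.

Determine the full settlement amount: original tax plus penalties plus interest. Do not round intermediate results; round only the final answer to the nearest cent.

£22,060.51

Failure-to-file: 14 × 5% × £16,160.00 = £11,312.00, capped at 17.5% × £16,160.00 = £2,828.00
Failure-to-pay penalty = 1% × £16,160.00 × 14 mo = £2,262.40
Interest: £16,160.00 × ((1 + 0.0035)^14 − 1) = £16,160.00 × 0.0501305… = £810.1090…
Total = £16,160.00 + £5,090.4000 + £810.1090… = £22,060.51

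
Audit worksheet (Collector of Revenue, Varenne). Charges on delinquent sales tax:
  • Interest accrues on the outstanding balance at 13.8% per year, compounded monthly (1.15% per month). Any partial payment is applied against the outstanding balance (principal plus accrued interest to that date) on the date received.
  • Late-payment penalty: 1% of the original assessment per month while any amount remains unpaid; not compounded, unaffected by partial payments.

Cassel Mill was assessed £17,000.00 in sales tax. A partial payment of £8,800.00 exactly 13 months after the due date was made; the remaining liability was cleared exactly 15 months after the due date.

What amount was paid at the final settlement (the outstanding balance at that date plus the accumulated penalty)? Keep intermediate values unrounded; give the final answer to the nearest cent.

Balance at month 13: £17,000.0000 × (1 + 0.0115)^13 = £19,724.4751…
After £8,800.00 payment: £19,724.4751… − £8,800.00 = £10,924.4751…
Balance at month 15: £10,924.4751… × (1 + 0.0115)^2 = £11,177.1827…
Penalty: 15 × 1% × £17,000.00 = £2,550.00
Final settlement = outstanding balance + penalty = £11,177.1827… + £2,550.00 = £13,727.18

£13,727.18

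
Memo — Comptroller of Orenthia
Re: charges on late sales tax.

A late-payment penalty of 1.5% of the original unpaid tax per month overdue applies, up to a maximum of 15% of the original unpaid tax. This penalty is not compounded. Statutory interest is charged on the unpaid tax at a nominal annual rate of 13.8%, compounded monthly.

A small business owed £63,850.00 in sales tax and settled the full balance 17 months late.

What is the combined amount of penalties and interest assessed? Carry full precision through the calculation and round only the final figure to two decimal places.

Penalty (uncapped): 17 × 1.5% × £63,850.00 = £16,281.75; cap = 15% × £63,850.00 = £9,577.50 → penalty = £9,577.50
Interest (13.8%/yr ÷ 12 = 1.15%/month): £63,850.00 × ((1 + 0.0115)^17 − 1) = £13,699.8536…
Penalties + interest = £9,577.5000 + £13,699.8536… = £23,277.35

£23,277.35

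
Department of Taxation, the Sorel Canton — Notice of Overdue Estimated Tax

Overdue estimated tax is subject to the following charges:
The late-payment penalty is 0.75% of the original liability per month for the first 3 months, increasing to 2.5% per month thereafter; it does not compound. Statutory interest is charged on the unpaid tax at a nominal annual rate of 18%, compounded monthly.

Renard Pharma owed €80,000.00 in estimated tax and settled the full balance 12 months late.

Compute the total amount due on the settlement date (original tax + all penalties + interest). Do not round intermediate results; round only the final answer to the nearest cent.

Penalty, months 1–3: 3 × 0.75% × €80,000.00 = €1,800.00
Penalty, months 4–12: 9 × 2.5% × €80,000.00 = €18,000.00
Interest (18%/yr ÷ 12 = 1.5%/month): €80,000.00 × ((1 + 0.015)^12 − 1) = €15,649.4537…
Total = €80,000.00 + €19,800.0000 + €15,649.4537… = €115,449.45

€115,449.45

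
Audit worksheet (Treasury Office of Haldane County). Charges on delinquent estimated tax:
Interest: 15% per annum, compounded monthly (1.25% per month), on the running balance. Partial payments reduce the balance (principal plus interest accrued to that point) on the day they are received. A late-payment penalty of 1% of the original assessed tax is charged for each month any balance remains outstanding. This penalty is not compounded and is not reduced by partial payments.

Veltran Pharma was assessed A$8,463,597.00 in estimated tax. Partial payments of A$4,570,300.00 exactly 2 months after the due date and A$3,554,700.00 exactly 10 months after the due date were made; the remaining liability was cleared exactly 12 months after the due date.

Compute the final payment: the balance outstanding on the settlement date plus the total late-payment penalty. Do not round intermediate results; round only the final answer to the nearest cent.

Balance at month 2: A$8,463,597.0000 × (1 + 0.0125)^2 = A$8,676,509.3620…
After A$4,570,300.00 payment: A$8,676,509.3620… − A$4,570,300.00 = A$4,106,209.3620…
Balance at month 10: A$4,106,209.3620… × (1 + 0.0125)^8 = A$4,535,251.1689…
After A$3,554,700.00 payment: A$4,535,251.1689… − A$3,554,700.00 = A$980,551.1689…
Balance at month 12: A$980,551.1689… × (1 + 0.0125)^2 = A$1,005,218.1592…
Penalty: 12 × 1% × A$8,463,597.00 = A$1,015,631.64
Final settlement = outstanding balance + penalty = A$1,005,218.1592… + A$1,015,631.64 = A$2,020,849.80

A$2,020,849.80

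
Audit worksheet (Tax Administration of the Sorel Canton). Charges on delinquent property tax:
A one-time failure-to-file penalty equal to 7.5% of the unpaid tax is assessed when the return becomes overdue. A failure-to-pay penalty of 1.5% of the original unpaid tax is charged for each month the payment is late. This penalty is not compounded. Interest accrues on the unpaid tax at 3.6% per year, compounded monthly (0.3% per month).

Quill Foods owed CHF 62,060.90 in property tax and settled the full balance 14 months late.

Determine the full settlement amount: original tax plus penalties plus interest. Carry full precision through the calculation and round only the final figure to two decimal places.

CHF 82,406.26

Failure-to-file penalty: 7.5% × CHF 62,060.90 = CHF 4,654.57…
Failure-to-pay penalty = 1.5% × CHF 62,060.90 × 14 mo = CHF 13,032.79…
Interest: CHF 62,060.90 × ((1 + 0.003)^14 − 1) = CHF 62,060.90 × 0.0428289… = CHF 2,658.0007…
Total = CHF 62,060.90 + CHF 17,687.3565 + CHF 2,658.0007… = CHF 82,406.26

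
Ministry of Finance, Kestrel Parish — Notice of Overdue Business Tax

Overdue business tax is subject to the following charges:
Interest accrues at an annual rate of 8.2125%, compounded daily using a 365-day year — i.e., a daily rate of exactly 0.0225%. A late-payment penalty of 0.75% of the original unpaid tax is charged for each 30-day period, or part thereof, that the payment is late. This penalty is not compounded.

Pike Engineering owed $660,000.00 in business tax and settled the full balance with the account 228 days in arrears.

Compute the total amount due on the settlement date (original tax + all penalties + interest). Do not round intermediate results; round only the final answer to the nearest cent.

$734,337.49

Penalty periods: ⌈228/30⌉ = 8; penalty = 8 × 0.75% × $660,000.00 = $39,600.00
Interest: $660,000.00 × ((1 + 0.000225)^228 − 1) = $660,000.00 × 0.05263256… = $34,737.4918…
Total = $660,000.00 + $39,600.0000 + $34,737.4918… = $734,337.49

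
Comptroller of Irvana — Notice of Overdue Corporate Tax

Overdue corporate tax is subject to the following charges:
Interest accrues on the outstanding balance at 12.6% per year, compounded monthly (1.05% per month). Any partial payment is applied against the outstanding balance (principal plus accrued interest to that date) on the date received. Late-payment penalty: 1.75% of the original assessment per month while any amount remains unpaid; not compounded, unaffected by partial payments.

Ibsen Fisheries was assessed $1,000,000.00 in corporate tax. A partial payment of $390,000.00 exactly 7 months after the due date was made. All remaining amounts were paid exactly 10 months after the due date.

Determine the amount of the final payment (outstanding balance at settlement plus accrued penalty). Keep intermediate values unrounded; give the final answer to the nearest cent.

Balance at month 7: $1,000,000.0000 × (1 + 0.0105)^7 = $1,075,856.1950…
After $390,000.00 payment: $1,075,856.1950… − $390,000.00 = $685,856.1950…
Balance at month 10: $685,856.1950… × (1 + 0.0105)^3 = $707,688.3060…
Penalty: 10 × 1.75% × $1,000,000.00 = $175,000.00
Final settlement = outstanding balance + penalty = $707,688.3060… + $175,000.00 = $882,688.31

$882,688.31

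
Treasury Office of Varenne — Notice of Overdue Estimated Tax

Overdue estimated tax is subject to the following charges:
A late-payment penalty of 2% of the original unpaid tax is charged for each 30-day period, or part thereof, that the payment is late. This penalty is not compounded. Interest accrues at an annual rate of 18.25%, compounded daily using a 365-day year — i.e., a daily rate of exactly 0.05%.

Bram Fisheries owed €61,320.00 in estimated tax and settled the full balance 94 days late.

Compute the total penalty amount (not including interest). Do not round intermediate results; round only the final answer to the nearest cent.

Penalty periods: ⌈94/30⌉ = 4; penalty = 4 × 2% × €61,320.00 = €4,905.60

€4,905.60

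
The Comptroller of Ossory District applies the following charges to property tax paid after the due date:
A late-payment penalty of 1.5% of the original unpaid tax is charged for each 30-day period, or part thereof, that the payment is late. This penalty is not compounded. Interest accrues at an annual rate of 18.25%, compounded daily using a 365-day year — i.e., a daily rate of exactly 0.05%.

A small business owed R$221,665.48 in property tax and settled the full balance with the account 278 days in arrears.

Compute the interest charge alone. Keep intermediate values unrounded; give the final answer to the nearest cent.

R$33,046.82

Interest: R$221,665.48 × ((1 + 0.0005)^278 − 1) = R$221,665.48 × 0.14908418… = R$33,046.8168…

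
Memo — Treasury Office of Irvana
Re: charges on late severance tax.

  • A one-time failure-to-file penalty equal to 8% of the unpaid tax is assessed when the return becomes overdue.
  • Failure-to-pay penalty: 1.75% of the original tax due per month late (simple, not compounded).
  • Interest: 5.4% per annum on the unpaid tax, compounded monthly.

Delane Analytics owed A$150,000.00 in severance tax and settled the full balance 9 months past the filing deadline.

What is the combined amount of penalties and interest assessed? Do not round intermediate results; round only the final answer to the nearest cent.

A$41,810.51

Failure-to-file penalty: 8% × A$150,000.00 = A$12,000.00
Failure-to-pay penalty = 1.75% × A$150,000.00 × 9 mo = A$23,625.00
Interest (5.4%/yr ÷ 12 = 0.45%/month): A$150,000.00 × ((1 + 0.0045)^9 − 1) = A$6,185.5060…
Penalties + interest = A$35,625.0000 + A$6,185.5060… = A$41,810.51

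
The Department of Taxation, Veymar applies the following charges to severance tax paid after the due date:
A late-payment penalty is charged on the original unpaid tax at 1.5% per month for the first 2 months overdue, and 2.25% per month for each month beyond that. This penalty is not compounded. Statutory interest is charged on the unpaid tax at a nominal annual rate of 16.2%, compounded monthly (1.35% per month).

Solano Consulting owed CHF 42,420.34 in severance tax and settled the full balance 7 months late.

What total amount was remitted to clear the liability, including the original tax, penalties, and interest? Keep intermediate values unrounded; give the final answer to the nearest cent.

Penalty, months 1–2: 2 × 1.5% × CHF 42,420.34 = CHF 1,272.61…
Penalty, months 3–7: 5 × 2.25% × CHF 42,420.34 = CHF 4,772.29…
Interest: CHF 42,420.34 × ((1 + 0.0135)^7 − 1) = CHF 42,420.34 × 0.0984145… = CHF 4,174.7780…
Total = CHF 42,420.34 + CHF 6,044.8985… + CHF 4,174.7780… = CHF 52,640.02

CHF 52,640.02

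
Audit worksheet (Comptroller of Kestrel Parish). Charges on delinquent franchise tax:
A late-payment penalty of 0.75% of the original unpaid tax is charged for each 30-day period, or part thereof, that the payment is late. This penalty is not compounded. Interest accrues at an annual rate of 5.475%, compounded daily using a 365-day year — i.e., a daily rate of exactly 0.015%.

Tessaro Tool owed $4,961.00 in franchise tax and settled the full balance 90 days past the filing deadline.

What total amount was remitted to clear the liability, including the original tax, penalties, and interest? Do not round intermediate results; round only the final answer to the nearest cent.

Penalty periods: ⌈90/30⌉ = 3; penalty = 3 × 0.75% × $4,961.00 = $111.62…
Interest: $4,961.00 × ((1 + 0.00015)^90 − 1) = $4,961.00 × 0.01359051… = $67.4225…
Total = $4,961.00 + $111.6225 + $67.4225… = $5,140.05

$5,140.05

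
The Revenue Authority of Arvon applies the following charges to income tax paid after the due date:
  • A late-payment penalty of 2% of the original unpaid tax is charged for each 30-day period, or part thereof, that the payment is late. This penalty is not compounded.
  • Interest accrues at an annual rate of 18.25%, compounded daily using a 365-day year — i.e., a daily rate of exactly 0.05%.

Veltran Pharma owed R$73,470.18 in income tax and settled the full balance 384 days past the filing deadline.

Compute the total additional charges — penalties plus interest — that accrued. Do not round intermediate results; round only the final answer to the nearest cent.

R$34,649.45

Penalty periods: ⌈384/30⌉ = 13; penalty = 13 × 2% × R$73,470.18 = R$19,102.25…
Interest: R$73,470.18 × ((1 + 0.0005)^384 − 1) = R$73,470.18 × 0.21161238… = R$15,547.1995…
Penalties + interest = R$19,102.2468 + R$15,547.1995… = R$34,649.45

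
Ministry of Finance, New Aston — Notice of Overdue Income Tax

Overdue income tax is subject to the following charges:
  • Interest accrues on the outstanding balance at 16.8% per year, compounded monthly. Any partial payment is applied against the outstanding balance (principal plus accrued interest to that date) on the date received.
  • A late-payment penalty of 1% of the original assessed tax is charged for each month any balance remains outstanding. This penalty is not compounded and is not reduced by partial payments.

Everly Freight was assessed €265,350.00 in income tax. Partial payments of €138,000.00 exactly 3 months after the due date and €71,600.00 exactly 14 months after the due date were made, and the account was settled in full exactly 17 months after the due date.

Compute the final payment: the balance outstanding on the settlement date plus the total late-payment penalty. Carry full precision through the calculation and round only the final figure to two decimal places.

€138,904.10

Monthly rate = 16.8% ÷ 12 = 1.4%
Balance at month 3: €265,350.0000 × (1 + 0.014)^3 = €276,651.4539…
After €138,000.00 payment: €276,651.4539… − €138,000.00 = €138,651.4539…
Balance at month 14: €138,651.4539… × (1 + 0.014)^11 = €161,563.0090…
After €71,600.00 payment: €161,563.0090… − €71,600.00 = €89,963.0090…
Balance at month 17: €89,963.0090… × (1 + 0.014)^3 = €93,794.6005…
Penalty: 17 × 1% × €265,350.00 = €45,109.50
Final settlement = outstanding balance + penalty = €93,794.6005… + €45,109.50 = €138,904.10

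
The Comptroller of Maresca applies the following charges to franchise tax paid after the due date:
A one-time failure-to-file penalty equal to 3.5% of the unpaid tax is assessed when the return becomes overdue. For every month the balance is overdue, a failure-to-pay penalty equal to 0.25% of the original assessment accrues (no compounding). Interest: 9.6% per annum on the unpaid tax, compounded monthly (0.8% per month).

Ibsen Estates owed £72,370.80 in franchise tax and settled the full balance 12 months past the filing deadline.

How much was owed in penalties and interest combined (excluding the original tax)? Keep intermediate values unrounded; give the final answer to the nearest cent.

£11,965.69

Failure-to-file penalty: 3.5% × £72,370.80 = £2,532.98…
Failure-to-pay penalty = 0.25% × £72,370.80 × 12 mo = £2,171.12…
Interest: £72,370.80 × ((1 + 0.008)^12 − 1) = £72,370.80 × 0.1003387… = £7,261.5915…
Penalties + interest = £4,704.1020 + £7,261.5915… = £11,965.69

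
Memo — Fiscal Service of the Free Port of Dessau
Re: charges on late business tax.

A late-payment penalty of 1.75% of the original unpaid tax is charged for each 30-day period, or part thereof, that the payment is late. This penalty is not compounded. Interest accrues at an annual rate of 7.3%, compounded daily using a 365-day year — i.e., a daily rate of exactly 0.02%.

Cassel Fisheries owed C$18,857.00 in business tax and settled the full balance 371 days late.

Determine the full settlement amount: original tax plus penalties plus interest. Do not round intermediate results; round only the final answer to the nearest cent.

C$24,599.22

Penalty periods: ⌈371/30⌉ = 13; penalty = 13 × 1.75% × C$18,857.00 = C$4,289.97…
Interest: C$18,857.00 × ((1 + 0.0002)^371 − 1) = C$18,857.00 × 0.07701420… = C$1,452.2567…
Total = C$18,857.00 + C$4,289.9675 + C$1,452.2567… = C$24,599.22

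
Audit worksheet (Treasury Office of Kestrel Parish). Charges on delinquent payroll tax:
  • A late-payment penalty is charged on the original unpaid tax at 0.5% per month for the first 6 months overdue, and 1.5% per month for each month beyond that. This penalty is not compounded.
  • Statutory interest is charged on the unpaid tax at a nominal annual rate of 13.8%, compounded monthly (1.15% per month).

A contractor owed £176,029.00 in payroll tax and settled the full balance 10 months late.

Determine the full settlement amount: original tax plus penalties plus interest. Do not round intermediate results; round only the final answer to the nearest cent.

Penalty, months 1–6: 6 × 0.5% × £176,029.00 = £5,280.87
Penalty, months 7–10: 4 × 1.5% × £176,029.00 = £10,561.74
Interest: £176,029.00 × ((1 + 0.0115)^10 − 1) = £176,029.00 × 0.1211375… = £21,323.7093…
Total = £176,029.00 + £15,842.6100 + £21,323.7093… = £213,195.32

£213,195.32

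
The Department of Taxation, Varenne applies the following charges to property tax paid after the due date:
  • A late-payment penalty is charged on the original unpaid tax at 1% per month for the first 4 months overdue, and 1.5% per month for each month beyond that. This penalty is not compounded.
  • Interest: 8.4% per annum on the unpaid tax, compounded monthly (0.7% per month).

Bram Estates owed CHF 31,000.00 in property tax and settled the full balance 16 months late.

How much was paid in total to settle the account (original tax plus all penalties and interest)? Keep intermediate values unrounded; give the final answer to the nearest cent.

CHF 41,480.37

Penalty, months 1–4: 4 × 1% × CHF 31,000.00 = CHF 1,240.00
Penalty, months 5–16: 12 × 1.5% × CHF 31,000.00 = CHF 5,580.00
Interest: CHF 31,000.00 × ((1 + 0.007)^16 − 1) = CHF 31,000.00 × 0.1180765… = CHF 3,660.3722…
Total = CHF 31,000.00 + CHF 6,820.0000 + CHF 3,660.3722… = CHF 41,480.37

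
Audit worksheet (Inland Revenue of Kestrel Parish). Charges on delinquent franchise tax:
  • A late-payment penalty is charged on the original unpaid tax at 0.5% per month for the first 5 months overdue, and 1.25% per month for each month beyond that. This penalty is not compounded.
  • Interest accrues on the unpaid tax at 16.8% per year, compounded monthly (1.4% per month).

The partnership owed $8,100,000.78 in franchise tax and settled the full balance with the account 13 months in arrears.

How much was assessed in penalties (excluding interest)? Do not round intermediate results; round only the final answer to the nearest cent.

Penalty, months 1–5: 5 × 0.5% × $8,100,000.78 = $202,500.02…
Penalty, months 6–13: 8 × 1.25% × $8,100,000.78 = $810,000.08…
Total penalty = $202,500.02… + $810,000.08… = $1,012,500.10

$1,012,500.10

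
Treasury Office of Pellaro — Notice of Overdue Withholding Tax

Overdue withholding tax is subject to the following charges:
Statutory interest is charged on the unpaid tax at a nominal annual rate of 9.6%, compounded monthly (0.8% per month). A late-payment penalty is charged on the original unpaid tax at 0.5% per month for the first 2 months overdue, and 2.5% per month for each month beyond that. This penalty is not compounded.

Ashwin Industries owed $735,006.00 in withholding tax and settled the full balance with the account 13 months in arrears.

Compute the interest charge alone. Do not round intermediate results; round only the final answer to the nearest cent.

Interest: $735,006.00 × ((1 + 0.008)^13 − 1) = $735,006.00 × 0.1091414… = $80,219.5862…

$80,219.59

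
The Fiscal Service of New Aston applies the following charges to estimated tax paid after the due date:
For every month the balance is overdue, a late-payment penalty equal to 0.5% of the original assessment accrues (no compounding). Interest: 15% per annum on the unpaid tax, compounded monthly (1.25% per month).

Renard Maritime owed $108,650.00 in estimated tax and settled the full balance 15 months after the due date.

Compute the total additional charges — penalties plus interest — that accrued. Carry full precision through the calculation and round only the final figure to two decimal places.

Late-payment penalty: 15 × 0.5% × $108,650.00 = $8,148.75
Interest: $108,650.00 × ((1 + 0.0125)^15 − 1) = $108,650.00 × 0.2048292… = $22,254.6907…
Penalties + interest = $8,148.7500 + $22,254.6907… = $30,403.44

$30,403.44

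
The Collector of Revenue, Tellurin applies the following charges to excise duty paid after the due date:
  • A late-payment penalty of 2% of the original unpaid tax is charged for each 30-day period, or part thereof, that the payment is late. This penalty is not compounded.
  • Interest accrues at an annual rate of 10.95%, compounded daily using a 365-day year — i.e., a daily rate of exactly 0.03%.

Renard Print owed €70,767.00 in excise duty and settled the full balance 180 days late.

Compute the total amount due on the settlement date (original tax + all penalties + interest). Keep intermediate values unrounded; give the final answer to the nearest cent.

€83,184.91

Penalty periods: ⌈180/30⌉ = 6; penalty = 6 × 2% × €70,767.00 = €8,492.04
Interest: €70,767.00 × ((1 + 0.0003)^180 − 1) = €70,767.00 × 0.05547605… = €3,925.8739…
Total = €70,767.00 + €8,492.0400 + €3,925.8739… = €83,184.91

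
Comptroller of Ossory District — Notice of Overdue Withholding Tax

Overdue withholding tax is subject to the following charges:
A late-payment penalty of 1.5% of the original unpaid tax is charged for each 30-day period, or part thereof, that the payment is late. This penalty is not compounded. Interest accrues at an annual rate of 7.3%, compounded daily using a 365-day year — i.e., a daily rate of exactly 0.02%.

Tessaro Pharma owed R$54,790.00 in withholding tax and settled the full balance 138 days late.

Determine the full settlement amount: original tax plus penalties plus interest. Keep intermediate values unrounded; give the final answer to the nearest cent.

Penalty periods: ⌈138/30⌉ = 5; penalty = 5 × 1.5% × R$54,790.00 = R$4,109.25
Interest: R$54,790.00 × ((1 + 0.0002)^138 − 1) = R$54,790.00 × 0.02798157… = R$1,533.1103…
Total = R$54,790.00 + R$4,109.2500 + R$1,533.1103… = R$60,432.36

R$60,432.36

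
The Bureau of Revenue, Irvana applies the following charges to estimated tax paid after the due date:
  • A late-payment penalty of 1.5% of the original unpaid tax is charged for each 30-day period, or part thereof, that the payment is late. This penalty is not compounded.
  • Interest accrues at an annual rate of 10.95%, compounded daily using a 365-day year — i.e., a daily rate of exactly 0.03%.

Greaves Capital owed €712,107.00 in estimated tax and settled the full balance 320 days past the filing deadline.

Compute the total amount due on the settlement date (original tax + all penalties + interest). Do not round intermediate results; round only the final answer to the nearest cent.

€901,344.60

Penalty periods: ⌈320/30⌉ = 11; penalty = 11 × 1.5% × €712,107.00 = €117,497.66…
Interest: €712,107.00 × ((1 + 0.0003)^320 − 1) = €712,107.00 × 0.10074322… = €71,739.9496…
Total = €712,107.00 + €117,497.6550 + €71,739.9496… = €901,344.60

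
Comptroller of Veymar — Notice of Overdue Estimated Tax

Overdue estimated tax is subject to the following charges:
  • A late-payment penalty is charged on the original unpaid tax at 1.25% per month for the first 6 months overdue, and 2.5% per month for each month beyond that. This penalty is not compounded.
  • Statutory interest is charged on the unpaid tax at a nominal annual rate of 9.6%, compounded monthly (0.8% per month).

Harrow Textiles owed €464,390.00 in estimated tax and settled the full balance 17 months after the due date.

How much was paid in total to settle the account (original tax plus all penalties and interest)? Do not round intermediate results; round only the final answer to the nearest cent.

Penalty, months 1–6: 6 × 1.25% × €464,390.00 = €34,829.25
Penalty, months 7–17: 11 × 2.5% × €464,390.00 = €127,707.25
Interest: €464,390.00 × ((1 + 0.008)^17 − 1) = €464,390.00 × 0.1450621… = €67,365.3954…
Total = €464,390.00 + €162,536.5000 + €67,365.3954… = €694,291.90

€694,291.90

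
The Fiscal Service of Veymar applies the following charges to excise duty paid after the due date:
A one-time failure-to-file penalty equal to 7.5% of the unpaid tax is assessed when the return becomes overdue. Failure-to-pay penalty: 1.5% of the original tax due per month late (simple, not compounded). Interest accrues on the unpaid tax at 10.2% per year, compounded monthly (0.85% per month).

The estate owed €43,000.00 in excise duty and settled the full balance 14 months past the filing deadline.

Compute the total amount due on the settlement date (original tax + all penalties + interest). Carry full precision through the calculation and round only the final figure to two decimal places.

€60,664.56

Failure-to-file penalty: 7.5% × €43,000.00 = €3,225.00
Failure-to-pay penalty = 1.5% × €43,000.00 × 14 mo = €9,030.00
Interest: €43,000.00 × ((1 + 0.0085)^14 − 1) = €43,000.00 × 0.1258036… = €5,409.5551…
Total = €43,000.00 + €12,255.0000 + €5,409.5551… = €60,664.56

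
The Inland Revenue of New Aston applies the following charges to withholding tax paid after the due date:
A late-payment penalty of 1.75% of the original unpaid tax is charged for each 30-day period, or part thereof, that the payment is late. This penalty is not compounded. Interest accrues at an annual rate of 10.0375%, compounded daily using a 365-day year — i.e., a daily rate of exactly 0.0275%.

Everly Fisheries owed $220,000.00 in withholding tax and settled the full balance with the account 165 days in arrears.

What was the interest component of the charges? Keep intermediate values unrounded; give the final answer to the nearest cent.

$10,211.01

Interest: $220,000.00 × ((1 + 0.000275)^165 − 1) = $220,000.00 × 0.04641367… = $10,211.0066…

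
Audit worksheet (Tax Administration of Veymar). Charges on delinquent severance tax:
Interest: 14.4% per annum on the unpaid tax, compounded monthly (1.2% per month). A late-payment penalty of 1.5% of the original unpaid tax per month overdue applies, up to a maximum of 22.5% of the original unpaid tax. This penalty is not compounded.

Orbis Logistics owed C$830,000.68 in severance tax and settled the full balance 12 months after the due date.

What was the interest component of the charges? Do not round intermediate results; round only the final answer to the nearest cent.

Interest: C$830,000.68 × ((1 + 0.012)^12 − 1) = C$830,000.68 × 0.1538946… = C$127,732.6427…

C$127,732.64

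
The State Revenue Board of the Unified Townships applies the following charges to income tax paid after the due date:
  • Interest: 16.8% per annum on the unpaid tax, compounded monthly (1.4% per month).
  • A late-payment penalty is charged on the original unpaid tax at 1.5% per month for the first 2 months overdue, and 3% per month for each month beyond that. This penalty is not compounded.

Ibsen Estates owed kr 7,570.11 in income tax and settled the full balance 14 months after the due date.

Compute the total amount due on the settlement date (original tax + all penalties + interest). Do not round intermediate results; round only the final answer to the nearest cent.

Penalty, months 1–2: 2 × 1.5% × kr 7,570.11 = kr 227.10…
Penalty, months 3–14: 12 × 3% × kr 7,570.11 = kr 2,725.24…
Interest: kr 7,570.11 × ((1 + 0.014)^14 − 1) = kr 7,570.11 × 0.2148744… = kr 1,626.6226…
Total = kr 7,570.11 + kr 2,952.3429 + kr 1,626.6226… = kr 12,149.08

kr 12,149.08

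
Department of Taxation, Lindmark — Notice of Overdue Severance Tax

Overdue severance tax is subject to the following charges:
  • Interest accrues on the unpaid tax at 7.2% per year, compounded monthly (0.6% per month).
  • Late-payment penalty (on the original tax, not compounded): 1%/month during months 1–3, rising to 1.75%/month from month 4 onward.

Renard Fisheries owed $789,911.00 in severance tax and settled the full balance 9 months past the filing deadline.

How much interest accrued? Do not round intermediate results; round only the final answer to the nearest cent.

Interest: $789,911.00 × ((1 + 0.006)^9 − 1) = $789,911.00 × 0.0553143… = $43,693.3806…

$43,693.38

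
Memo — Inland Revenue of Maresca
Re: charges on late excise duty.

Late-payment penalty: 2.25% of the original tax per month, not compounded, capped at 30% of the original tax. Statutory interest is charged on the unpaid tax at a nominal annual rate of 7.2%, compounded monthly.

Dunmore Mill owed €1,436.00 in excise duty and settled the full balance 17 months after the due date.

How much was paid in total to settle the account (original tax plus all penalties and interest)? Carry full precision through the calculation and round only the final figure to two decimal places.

€2,020.52

Penalty (uncapped): 17 × 2.25% × €1,436.00 = €549.27; cap = 30% × €1,436.00 = €430.80 → penalty = €430.80
Interest (7.2%/yr ÷ 12 = 0.6%/month): €1,436.00 × ((1 + 0.006)^17 − 1) = €153.7181…
Total = €1,436.00 + €430.8000 + €153.7181… = €2,020.52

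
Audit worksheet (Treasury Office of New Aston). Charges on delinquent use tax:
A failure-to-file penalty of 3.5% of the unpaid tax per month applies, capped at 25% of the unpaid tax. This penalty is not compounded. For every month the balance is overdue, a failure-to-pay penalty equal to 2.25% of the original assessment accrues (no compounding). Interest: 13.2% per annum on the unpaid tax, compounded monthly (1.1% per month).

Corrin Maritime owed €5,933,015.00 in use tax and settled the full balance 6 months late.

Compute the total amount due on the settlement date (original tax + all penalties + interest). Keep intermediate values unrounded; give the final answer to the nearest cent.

Failure-to-file: 6 × 3.5% × €5,933,015.00 = €1,245,933.15 (under the 25% cap)
Failure-to-pay penalty: 6 × 2.25% × €5,933,015.00 = €800,957.03…
Interest: €5,933,015.00 × ((1 + 0.011)^6 − 1) = €5,933,015.00 × 0.0678418… = €402,506.6578…
Total = €5,933,015.00 + €2,046,890.1750 + €402,506.6578… = €8,382,411.83

€8,382,411.83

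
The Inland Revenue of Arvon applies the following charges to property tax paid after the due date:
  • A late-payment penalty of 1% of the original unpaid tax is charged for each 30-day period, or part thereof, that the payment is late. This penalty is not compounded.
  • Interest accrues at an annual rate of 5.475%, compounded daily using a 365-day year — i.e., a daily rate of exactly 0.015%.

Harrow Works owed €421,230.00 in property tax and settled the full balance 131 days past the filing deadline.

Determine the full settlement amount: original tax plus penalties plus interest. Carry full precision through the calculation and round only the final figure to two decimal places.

€450,649.89

Penalty periods: ⌈131/30⌉ = 5; penalty = 5 × 1% × €421,230.00 = €21,061.50
Interest: €421,230.00 × ((1 + 0.00015)^131 − 1) = €421,230.00 × 0.01984283… = €8,358.3949…
Total = €421,230.00 + €21,061.5000 + €8,358.3949… = €450,649.89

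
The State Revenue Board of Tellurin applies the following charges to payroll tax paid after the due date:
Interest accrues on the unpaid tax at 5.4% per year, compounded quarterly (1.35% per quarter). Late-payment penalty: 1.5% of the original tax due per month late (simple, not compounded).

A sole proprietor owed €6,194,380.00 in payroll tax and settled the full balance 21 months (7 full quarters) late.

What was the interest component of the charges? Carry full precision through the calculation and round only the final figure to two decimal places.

€609,617.03

Interest: €6,194,380.00 × ((1 + 0.0135)^7 − 1) = €6,194,380.00 × 0.0984145… = €609,617.0280…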